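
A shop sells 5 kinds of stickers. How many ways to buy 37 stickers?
C(37+5-1, 5-1) = C(41, 4) = 101270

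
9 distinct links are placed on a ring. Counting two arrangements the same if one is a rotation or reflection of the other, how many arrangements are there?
(9-1)!/2 = 40320/2 = 20160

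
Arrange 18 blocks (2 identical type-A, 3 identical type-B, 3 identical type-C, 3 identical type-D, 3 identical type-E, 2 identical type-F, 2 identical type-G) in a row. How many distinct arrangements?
18! / (2! × 3! × 3! × 3! × 3! × 2! × 2!) = 617512896000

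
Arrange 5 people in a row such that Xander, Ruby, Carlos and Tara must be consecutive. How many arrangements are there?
Treat the 4 as one block: (5-4+1)! × 4! = 2 × 24 = 48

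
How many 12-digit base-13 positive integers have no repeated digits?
First digit: 12 choices (nonzero). Then descending: 12 × 12 × 11 × 10 × 9 × 8 × 7 × 6 × 5 × 4 × 3 × 2 = 5748019200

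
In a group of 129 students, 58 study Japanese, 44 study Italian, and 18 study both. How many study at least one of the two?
|A∪B| = |A| + |B| - |A∩B| = 58 + 44 - 18 = 84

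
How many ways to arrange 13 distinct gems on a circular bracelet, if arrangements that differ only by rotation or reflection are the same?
(13-1)!/2 = 479001600/2 = 239500800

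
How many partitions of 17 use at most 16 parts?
By conjugation, equals partitions of 17 into parts ≤ 16. Let r_j(i) = number of partitions of i into parts ≤ j, for i = 0..17. r_1(i) = 1 for all i; r_j(i) = r_{j-1}(i) + r_j(i-j). Rows j = 2..16: ≤2: 1 1 2 2 3 3 4 4 5 5 6 6 7 7 8 8 9 9; ≤3: 1 1 2 3 4 5 7 8 10 12 14 16 19 21 24 27 30 33; ≤4: 1 1 2 3 5 6 9 11 15 18 23 27 34 39 47 54 64 72; ≤5: 1 1 2 3 5 7 10 13 18 23 30 37 47 57 70 84 101 119; ≤6: 1 1 2 3 5 7 11 14 20 26 35 44 58 71 90 110 136 163; ≤7: 1 1 2 3 5 7 11 15 21 28 38 49 65 82 105 131 164 201; ≤8: 1 1 2 3 5 7 11 15 22 29 40 52 70 89 116 146 186 230; ≤9: 1 1 2 3 5 7 11 15 22 30 41 54 73 94 123 157 201 252; ≤10: 1 1 2 3 5 7 11 15 22 30 42 55 75 97 128 164 212 267; ≤11: 1 1 2 3 5 7 11 15 22 30 42 56 76 99 131 169 219 278; ≤12: 1 1 2 3 5 7 11 15 22 30 42 56 77 100 133 172 224 285; ≤13: 1 1 2 3 5 7 11 15 22 30 42 56 77 101 134 174 227 290; ≤14: 1 1 2 3 5 7 11 15 22 30 42 56 77 101 135 175 229 293; ≤15: 1 1 2 3 5 7 11 15 22 30 42 56 77 101 135 176 230 295; ≤16: 1 1 2 3 5 7 11 15 22 30 42 56 77 101 135 176 231 296. r_16(17) = 296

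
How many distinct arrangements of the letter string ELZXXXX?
7! / (1! × 1! × 1! × 4!) = 210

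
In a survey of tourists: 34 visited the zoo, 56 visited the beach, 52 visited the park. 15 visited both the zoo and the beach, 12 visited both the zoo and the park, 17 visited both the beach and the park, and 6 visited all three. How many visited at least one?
|A∪B∪C| = 34+56+52-15-12-17+6 = 104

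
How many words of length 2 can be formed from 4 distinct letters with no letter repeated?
P(4,2) = 4!/(4-2)! = 12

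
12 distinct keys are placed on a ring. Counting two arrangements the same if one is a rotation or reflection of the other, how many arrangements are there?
(12-1)!/2 = 39916800/2 = 19958400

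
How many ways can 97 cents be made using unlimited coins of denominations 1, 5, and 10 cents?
Coefficient of x^97 in 1/(1-x^1) · 1/(1-x^5) · 1/(1-x^10). Case on j = number of 10-cent coins (j = 0..9); remainder r = 97 - 10j is made from {1,5} in ⌊r/5⌋+1 ways. r = 97, 87, 77, 67, 57, 47, 37, 27, 17, 7 → 20 + 18 + 16 + 14 + 12 + 10 + 8 + 6 + 4 + 2 = 110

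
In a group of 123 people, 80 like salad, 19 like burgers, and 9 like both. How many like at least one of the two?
|A∪B| = |A| + |B| - |A∩B| = 80 + 19 - 9 = 90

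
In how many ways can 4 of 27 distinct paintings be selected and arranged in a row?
P(27,4) = 27!/(27-4)! = 421200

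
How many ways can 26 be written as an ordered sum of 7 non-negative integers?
C(26+7-1, 7-1) = C(32, 6) = 906192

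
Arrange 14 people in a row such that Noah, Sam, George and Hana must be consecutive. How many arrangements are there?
Treat the 4 as one block: (14-4+1)! × 4! = 39916800 × 24 = 958003200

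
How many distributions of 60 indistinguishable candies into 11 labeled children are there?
C(60+11-1, 11-1) = C(70, 10) = 396704524216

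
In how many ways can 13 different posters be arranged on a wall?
13! = 6227020800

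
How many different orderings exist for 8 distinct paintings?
8! = 40320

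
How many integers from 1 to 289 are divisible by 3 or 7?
⌊289/3⌋ + ⌊289/7⌋ - ⌊289/21⌋ = 96 + 41 - 13 = 124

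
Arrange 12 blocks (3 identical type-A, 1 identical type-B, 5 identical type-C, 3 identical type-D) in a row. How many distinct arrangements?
12! / (3! × 1! × 5! × 3!) = 110880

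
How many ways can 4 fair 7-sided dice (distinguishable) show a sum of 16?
Coefficient of x^16 in (x + x² + ... + x^7)^4. By inclusion-exclusion on dice exceeding 7: Σ_j (-1)^j C(4,j)·C(16-1-7j, 3) = C(4,0)·C(15,3) - C(4,1)·C(8,3) = 1·455 - 4·56 = 231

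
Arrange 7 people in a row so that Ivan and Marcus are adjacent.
Treat as block: (7-1)! × 2! = 720 × 2 = 1440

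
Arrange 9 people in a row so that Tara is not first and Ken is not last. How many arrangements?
By inclusion-exclusion: 9! - 2×(9-1)! + (9-2)! = 362880 - 80640 + 5040 = 287280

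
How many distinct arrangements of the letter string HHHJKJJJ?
8! / (3! × 4! × 1!) = 280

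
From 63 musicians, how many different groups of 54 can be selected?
C(63,54) = 63!/(54!×9!) = 23667689815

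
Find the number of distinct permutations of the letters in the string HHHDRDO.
7! / (2! × 1! × 1! × 3!) = 420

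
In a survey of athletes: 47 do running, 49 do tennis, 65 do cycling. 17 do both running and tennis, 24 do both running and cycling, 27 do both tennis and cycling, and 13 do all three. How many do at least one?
|A∪B∪C| = 47+49+65-17-24-27+13 = 106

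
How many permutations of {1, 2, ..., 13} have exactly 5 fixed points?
Choose the 5 fixed points C(13,5) = 1287, derange the rest: !8 = Σ_{j=0}^{8} (-1)^j·8!/j! = 40320 - 40320 + 20160 - 6720 + 1680 - 336 + 56 - 8 + 1 = 14833. Product = 1287 × 14833 = 19090071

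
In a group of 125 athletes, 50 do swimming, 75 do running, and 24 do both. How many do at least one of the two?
|A∪B| = |A| + |B| - |A∩B| = 50 + 75 - 24 = 101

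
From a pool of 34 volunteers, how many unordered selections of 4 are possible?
C(34,4) = 34!/(4!×30!) = 46376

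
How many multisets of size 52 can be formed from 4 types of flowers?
C(52+4-1, 4-1) = C(55, 3) = 26235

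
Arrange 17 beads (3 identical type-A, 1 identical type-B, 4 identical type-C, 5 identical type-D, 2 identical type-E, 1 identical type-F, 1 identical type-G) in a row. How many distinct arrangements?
17! / (3! × 1! × 4! × 5! × 2! × 1! × 1!) = 10291881600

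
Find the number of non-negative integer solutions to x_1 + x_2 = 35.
C(35+2-1, 2-1) = C(36, 1) = 36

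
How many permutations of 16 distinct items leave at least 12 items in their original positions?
Exactly j fixed points: C(16,j)·!(16-j); sum over j ≥ 12 (derangement numbers via !m = (m-1)·(!(m-1) + !(m-2)): !0..!4 = 1, 0, 1, 2, 9). Σ_{j=12}^{16} C(16,j)·!(16-j) = C(16,12)·!4 + C(16,13)·!3 + C(16,14)·!2 + C(16,15)·!1 + C(16,16)·!0 = 1820·9 + 560·2 + 120·1 + 16·0 + 1·1 = 17621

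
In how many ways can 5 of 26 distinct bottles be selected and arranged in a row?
P(26,5) = 26!/(26-5)! = 7893600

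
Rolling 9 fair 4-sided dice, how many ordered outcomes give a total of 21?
Coefficient of x^21 in (x + x² + ... + x^4)^9. By inclusion-exclusion on dice exceeding 4: Σ_j (-1)^j C(9,j)·C(21-1-4j, 8) = C(9,0)·C(20,8) - C(9,1)·C(16,8) + C(9,2)·C(12,8) - C(9,3)·C(8,8) = 1·125970 - 9·12870 + 36·495 - 84·1 = 27876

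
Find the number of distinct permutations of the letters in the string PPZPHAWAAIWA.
12! / (1! × 3! × 4! × 2! × 1! × 1!) = 1663200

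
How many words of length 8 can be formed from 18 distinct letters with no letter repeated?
P(18,8) = 18!/(18-8)! = 1764322560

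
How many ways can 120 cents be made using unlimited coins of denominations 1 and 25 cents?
Coefficient of x^120 in 1/(1-x^1) · 1/(1-x^25). Use j coins of 25 for j = 0..⌊120/25⌋ = 4, the rest in 1s: 4 + 1 = 5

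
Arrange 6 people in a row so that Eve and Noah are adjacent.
Treat as block: (6-1)! × 2! = 120 × 2 = 240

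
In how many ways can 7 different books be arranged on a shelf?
7! = 5040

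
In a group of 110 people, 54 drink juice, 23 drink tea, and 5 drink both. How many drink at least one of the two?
|A∪B| = |A| + |B| - |A∩B| = 54 + 23 - 5 = 72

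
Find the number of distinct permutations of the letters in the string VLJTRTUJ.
8! / (1! × 1! × 1! × 1! × 2! × 2!) = 10080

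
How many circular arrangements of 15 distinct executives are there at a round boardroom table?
Circular: fix one position, arrange the rest. (15-1)! = 87178291200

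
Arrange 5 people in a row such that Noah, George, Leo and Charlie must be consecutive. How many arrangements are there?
Treat the 4 as one block: (5-4+1)! × 4! = 2 × 24 = 48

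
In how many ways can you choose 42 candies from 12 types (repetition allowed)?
C(42+12-1, 12-1) = C(53, 11) = 76223753060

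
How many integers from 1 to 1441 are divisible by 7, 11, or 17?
⌊1441/7⌋+⌊1441/11⌋+⌊1441/17⌋ - ⌊1441/77⌋-⌊1441/119⌋-⌊1441/187⌋ + ⌊1441/1309⌋ = 205+131+84 - 18-12-7 + 1 = 384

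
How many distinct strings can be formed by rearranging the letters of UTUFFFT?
7! / (2! × 2! × 3!) = 210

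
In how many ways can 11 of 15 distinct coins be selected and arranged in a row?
P(15,11) = 15!/(15-11)! = 54486432000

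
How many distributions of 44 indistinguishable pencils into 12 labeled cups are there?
C(44+12-1, 12-1) = C(55, 11) = 119653565850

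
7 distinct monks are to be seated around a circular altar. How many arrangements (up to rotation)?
Circular: fix one position, arrange the rest. (7-1)! = 720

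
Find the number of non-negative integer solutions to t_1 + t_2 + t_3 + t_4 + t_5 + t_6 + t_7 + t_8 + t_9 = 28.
C(28+9-1, 9-1) = C(36, 8) = 30260340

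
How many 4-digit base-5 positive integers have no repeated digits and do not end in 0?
Last digit: 4 nonzero choices. First digit: 3 (nonzero, ≠last). Middle 2: P(3,2) = 6. Total = 72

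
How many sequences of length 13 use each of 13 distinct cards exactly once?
13! = 6227020800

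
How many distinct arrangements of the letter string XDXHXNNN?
8! / (3! × 1! × 3! × 1!) = 1120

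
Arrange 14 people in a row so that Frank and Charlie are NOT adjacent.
Total - adjacent = 14! - (14-1)!×2 = 87178291200 - 12454041600 = 74724249600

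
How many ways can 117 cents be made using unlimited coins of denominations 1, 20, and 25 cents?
Coefficient of x^117 in 1/(1-x^1) · 1/(1-x^20) · 1/(1-x^25). Case on j = number of 25-cent coins (j = 0..4); remainder r = 117 - 25j is made from {1,20} in ⌊r/20⌋+1 ways. r = 117, 92, 67, 42, 17 → 6 + 5 + 4 + 3 + 1 = 19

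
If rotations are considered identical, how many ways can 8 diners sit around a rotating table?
Circular: fix one position, arrange the rest. (8-1)! = 5040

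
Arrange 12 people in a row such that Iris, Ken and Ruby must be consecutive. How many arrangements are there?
Treat the 3 as one block: (12-3+1)! × 3! = 3628800 × 6 = 21772800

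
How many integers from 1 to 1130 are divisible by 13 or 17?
⌊1130/13⌋ + ⌊1130/17⌋ - ⌊1130/221⌋ = 86 + 66 - 5 = 147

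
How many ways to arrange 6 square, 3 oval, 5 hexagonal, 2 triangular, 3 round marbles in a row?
19! / (6! × 3! × 5! × 2! × 3!) = 19554575040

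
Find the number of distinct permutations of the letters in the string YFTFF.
5! / (1! × 3! × 1!) = 20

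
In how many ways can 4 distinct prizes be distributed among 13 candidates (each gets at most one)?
P(13,4) = 13!/(13-4)! = 17160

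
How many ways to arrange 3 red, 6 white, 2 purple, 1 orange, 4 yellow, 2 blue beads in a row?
18! / (3! × 6! × 2! × 1! × 4! × 2!) = 15437822400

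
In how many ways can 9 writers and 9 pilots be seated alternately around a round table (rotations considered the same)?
Fix one of the writers: (9-1)! ways for the remaining writers, × 9! ways for the pilots = 40320 × 362880 = 14631321600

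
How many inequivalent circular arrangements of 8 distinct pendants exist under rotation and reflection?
(8-1)!/2 = 5040/2 = 2520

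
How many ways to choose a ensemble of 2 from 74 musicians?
C(74,2) = 74!/(2!×72!) = 2701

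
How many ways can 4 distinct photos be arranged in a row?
4! = 24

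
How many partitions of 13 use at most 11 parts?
By conjugation, equals partitions of 13 into parts ≤ 11. Let r_j(i) = number of partitions of i into parts ≤ j, for i = 0..13. r_1(i) = 1 for all i; r_j(i) = r_{j-1}(i) + r_j(i-j). Rows j = 2..11: ≤2: 1 1 2 2 3 3 4 4 5 5 6 6 7 7; ≤3: 1 1 2 3 4 5 7 8 10 12 14 16 19 21; ≤4: 1 1 2 3 5 6 9 11 15 18 23 27 34 39; ≤5: 1 1 2 3 5 7 10 13 18 23 30 37 47 57; ≤6: 1 1 2 3 5 7 11 14 20 26 35 44 58 71; ≤7: 1 1 2 3 5 7 11 15 21 28 38 49 65 82; ≤8: 1 1 2 3 5 7 11 15 22 29 40 52 70 89; ≤9: 1 1 2 3 5 7 11 15 22 30 41 54 73 94; ≤10: 1 1 2 3 5 7 11 15 22 30 42 55 75 97; ≤11: 1 1 2 3 5 7 11 15 22 30 42 56 76 99. r_11(13) = 99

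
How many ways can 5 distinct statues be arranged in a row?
5! = 120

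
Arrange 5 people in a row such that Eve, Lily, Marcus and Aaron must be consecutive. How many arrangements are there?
Treat the 4 as one block: (5-4+1)! × 4! = 2 × 24 = 48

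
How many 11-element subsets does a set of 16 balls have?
C(16,11) = 16!/(11!×5!) = 4368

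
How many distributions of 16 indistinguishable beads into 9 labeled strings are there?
C(16+9-1, 9-1) = C(24, 8) = 735471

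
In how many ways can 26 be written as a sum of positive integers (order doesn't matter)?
Pentagonal recurrence p(n) = p(n-1) + p(n-2) - p(n-5) - p(n-7) + p(n-12) + p(n-15) - ... gives p(0..25) = 1, 1, 2, 3, 5, 7, 11, 15, 22, 30, 42, 56, 77, 101, 135, 176, 231, 297, 385, 490, 627, 792, 1002, 1255, 1575, 1958. p(26) = p(25) + p(24) - p(21) - p(19) + p(14) + p(11) - p(4) - p(0) = 1958 + 1575 - 792 - 490 + 135 + 56 - 5 - 1 = 2436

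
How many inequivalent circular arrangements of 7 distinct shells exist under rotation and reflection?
(7-1)!/2 = 720/2 = 360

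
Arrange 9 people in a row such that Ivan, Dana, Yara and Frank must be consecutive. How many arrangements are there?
Treat the 4 as one block: (9-4+1)! × 4! = 720 × 24 = 17280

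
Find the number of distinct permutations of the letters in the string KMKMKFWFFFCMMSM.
15! / (4! × 1! × 1! × 1! × 5! × 3!) = 75675600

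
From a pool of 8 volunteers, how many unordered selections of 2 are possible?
C(8,2) = 8!/(2!×6!) = 28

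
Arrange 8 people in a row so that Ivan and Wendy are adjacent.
Treat as block: (8-1)! × 2! = 5040 × 2 = 10080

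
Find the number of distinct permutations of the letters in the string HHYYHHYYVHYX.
12! / (1! × 1! × 5! × 5!) = 33264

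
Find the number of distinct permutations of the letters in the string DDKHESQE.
8! / (2! × 2! × 1! × 1! × 1! × 1!) = 10080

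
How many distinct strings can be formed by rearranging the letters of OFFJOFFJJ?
9! / (3! × 2! × 4!) = 1260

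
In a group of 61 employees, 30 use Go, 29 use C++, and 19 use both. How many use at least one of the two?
|A∪B| = |A| + |B| - |A∩B| = 30 + 29 - 19 = 40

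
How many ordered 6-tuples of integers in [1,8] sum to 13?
Coefficient of x^13 in (x + x² + ... + x^8)^6. By inclusion-exclusion on dice exceeding 8: Σ_j (-1)^j C(6,j)·C(13-1-8j, 5) = C(6,0)·C(12,5) = 1·792 = 792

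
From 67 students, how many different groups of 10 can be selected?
C(67,10) = 67!/(10!×57!) = 247994680648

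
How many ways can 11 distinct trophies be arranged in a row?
11! = 39916800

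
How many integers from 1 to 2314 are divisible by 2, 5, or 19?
⌊2314/2⌋+⌊2314/5⌋+⌊2314/19⌋ - ⌊2314/10⌋-⌊2314/38⌋-⌊2314/95⌋ + ⌊2314/190⌋ = 1157+462+121 - 231-60-24 + 12 = 1437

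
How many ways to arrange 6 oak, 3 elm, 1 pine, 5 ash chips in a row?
15! / (6! × 3! × 1! × 5!) = 2522520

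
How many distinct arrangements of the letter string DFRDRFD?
7! / (3! × 2! × 2!) = 210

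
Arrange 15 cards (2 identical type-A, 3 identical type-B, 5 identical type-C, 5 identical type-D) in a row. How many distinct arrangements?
15! / (2! × 3! × 5! × 5!) = 7567560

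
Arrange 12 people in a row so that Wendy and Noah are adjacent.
Treat as block: (12-1)! × 2! = 39916800 × 2 = 79833600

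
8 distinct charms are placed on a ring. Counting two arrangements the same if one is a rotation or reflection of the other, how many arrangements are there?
(8-1)!/2 = 5040/2 = 2520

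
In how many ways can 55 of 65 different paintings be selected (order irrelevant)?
C(65,55) = 65!/(55!×10!) = 179013799328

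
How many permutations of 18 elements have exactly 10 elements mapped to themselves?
Choose the 10 fixed points C(18,10) = 43758, derange the rest: !8 = Σ_{j=0}^{8} (-1)^j·8!/j! = 40320 - 40320 + 20160 - 6720 + 1680 - 336 + 56 - 8 + 1 = 14833. Product = 43758 × 14833 = 649062414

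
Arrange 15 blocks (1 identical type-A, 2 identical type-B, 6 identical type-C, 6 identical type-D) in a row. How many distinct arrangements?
15! / (1! × 2! × 6! × 6!) = 1261260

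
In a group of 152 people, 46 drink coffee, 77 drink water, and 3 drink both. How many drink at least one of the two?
|A∪B| = |A| + |B| - |A∩B| = 46 + 77 - 3 = 120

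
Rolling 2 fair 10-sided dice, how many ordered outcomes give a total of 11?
Coefficient of x^11 in (x + x² + ... + x^10)^2. By inclusion-exclusion on dice exceeding 10: Σ_j (-1)^j C(2,j)·C(11-1-10j, 1) = C(2,0)·C(10,1) = 1·10 = 10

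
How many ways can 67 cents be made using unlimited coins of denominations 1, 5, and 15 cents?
Coefficient of x^67 in 1/(1-x^1) · 1/(1-x^5) · 1/(1-x^15). Case on j = number of 15-cent coins (j = 0..4); remainder r = 67 - 15j is made from {1,5} in ⌊r/5⌋+1 ways. r = 67, 52, 37, 22, 7 → 14 + 11 + 8 + 5 + 2 = 40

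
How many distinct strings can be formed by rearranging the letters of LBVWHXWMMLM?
11! / (1! × 2! × 3! × 1! × 1! × 1! × 2!) = 1663200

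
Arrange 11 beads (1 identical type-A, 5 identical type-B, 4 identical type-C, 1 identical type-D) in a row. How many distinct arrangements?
11! / (1! × 5! × 4! × 1!) = 13860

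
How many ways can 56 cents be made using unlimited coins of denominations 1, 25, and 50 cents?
Coefficient of x^56 in 1/(1-x^1) · 1/(1-x^25) · 1/(1-x^50). Case on j = number of 50-cent coins (j = 0..1); remainder r = 56 - 50j is made from {1,25} in ⌊r/25⌋+1 ways. r = 56, 6 → 3 + 1 = 4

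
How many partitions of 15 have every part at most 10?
Let r_j(i) = number of partitions of i into parts ≤ j, for i = 0..15. r_1(i) = 1 for all i; r_j(i) = r_{j-1}(i) + r_j(i-j). Rows j = 2..10: ≤2: 1 1 2 2 3 3 4 4 5 5 6 6 7 7 8 8; ≤3: 1 1 2 3 4 5 7 8 10 12 14 16 19 21 24 27; ≤4: 1 1 2 3 5 6 9 11 15 18 23 27 34 39 47 54; ≤5: 1 1 2 3 5 7 10 13 18 23 30 37 47 57 70 84; ≤6: 1 1 2 3 5 7 11 14 20 26 35 44 58 71 90 110; ≤7: 1 1 2 3 5 7 11 15 21 28 38 49 65 82 105 131; ≤8: 1 1 2 3 5 7 11 15 22 29 40 52 70 89 116 146; ≤9: 1 1 2 3 5 7 11 15 22 30 41 54 73 94 123 157; ≤10: 1 1 2 3 5 7 11 15 22 30 42 55 75 97 128 164. r_10(15) = 164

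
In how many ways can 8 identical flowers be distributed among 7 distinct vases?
C(8+7-1, 7-1) = C(14, 6) = 3003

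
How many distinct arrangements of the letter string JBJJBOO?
7! / (2! × 3! × 2!) = 210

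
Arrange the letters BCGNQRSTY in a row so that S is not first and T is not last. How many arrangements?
By inclusion-exclusion: 9! - 2×(9-1)! + (9-2)! = 362880 - 80640 + 5040 = 287280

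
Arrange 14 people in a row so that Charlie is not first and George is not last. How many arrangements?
By inclusion-exclusion: 14! - 2×(14-1)! + (14-2)! = 87178291200 - 12454041600 + 479001600 = 75203251200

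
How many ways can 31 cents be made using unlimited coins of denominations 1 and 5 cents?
Coefficient of x^31 in 1/(1-x^1) · 1/(1-x^5). Use j coins of 5 for j = 0..⌊31/5⌋ = 6, the rest in 1s: 6 + 1 = 7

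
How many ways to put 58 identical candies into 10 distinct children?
C(58+10-1, 10-1) = C(67, 9) = 42757703560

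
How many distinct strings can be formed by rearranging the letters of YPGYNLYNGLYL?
12! / (2! × 4! × 1! × 3! × 2!) = 831600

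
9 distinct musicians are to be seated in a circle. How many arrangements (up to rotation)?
Circular: fix one position, arrange the rest. (9-1)! = 40320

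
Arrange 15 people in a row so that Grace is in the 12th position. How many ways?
Fix one position: (15-1)! = 87178291200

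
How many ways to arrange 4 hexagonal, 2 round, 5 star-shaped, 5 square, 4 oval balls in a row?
20! / (4! × 2! × 5! × 5! × 4!) = 146659312800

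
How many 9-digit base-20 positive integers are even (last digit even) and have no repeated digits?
Last∈{0,2,4,6,8,10,12,14,16,18}. Last=0: 3047466240. Last nonzero: 9×18×P(18,7) = 25983659520. Total = 29031125760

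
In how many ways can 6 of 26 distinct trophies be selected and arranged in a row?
P(26,6) = 26!/(26-6)! = 165765600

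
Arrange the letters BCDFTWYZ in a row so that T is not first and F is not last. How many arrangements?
By inclusion-exclusion: 8! - 2×(8-1)! + (8-2)! = 40320 - 10080 + 720 = 30960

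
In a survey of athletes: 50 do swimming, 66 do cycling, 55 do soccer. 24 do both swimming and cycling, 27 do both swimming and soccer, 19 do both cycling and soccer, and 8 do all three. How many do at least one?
|A∪B∪C| = 50+66+55-24-27-19+8 = 109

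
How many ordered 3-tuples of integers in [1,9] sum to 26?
Coefficient of x^26 in (x + x² + ... + x^9)^3. By inclusion-exclusion on dice exceeding 9: Σ_j (-1)^j C(3,j)·C(26-1-9j, 2) = C(3,0)·C(25,2) - C(3,1)·C(16,2) + C(3,2)·C(7,2) = 1·300 - 3·120 + 3·21 = 3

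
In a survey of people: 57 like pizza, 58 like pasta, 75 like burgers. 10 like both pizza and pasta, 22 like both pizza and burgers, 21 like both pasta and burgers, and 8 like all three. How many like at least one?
|A∪B∪C| = 57+58+75-10-22-21+8 = 145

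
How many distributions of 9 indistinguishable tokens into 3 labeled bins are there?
C(9+3-1, 3-1) = C(11, 2) = 55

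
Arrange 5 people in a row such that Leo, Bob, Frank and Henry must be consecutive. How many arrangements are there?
Treat the 4 as one block: (5-4+1)! × 4! = 2 × 24 = 48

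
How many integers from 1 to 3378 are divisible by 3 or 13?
⌊3378/3⌋ + ⌊3378/13⌋ - ⌊3378/39⌋ = 1126 + 259 - 86 = 1299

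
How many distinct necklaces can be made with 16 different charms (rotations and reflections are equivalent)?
(16-1)!/2 = 1307674368000/2 = 653837184000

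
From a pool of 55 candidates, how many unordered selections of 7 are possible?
C(55,7) = 55!/(7!×48!) = 202927725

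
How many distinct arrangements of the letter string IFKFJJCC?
8! / (2! × 1! × 2! × 2! × 1!) = 5040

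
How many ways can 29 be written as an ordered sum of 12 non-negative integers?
C(29+12-1, 12-1) = C(40, 11) = 2311801440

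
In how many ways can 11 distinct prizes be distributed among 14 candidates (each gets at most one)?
P(14,11) = 14!/(14-11)! = 14529715200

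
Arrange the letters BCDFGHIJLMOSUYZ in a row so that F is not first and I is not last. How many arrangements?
By inclusion-exclusion: 15! - 2×(15-1)! + (15-2)! = 1307674368000 - 174356582400 + 6227020800 = 1139544806400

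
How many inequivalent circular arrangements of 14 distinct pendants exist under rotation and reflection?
(14-1)!/2 = 6227020800/2 = 3113510400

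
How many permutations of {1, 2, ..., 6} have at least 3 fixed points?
Exactly j fixed points: C(6,j)·!(6-j); sum over j ≥ 3 (derangement numbers via !m = (m-1)·(!(m-1) + !(m-2)): !0..!3 = 1, 0, 1, 2). Σ_{j=3}^{6} C(6,j)·!(6-j) = C(6,3)·!3 + C(6,4)·!2 + C(6,5)·!1 + C(6,6)·!0 = 20·2 + 15·1 + 6·0 + 1·1 = 56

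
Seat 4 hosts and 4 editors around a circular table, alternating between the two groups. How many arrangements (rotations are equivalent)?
Fix one of the hosts: (4-1)! ways for the remaining hosts, × 4! ways for the editors = 6 × 24 = 144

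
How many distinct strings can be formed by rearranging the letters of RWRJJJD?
7! / (1! × 3! × 1! × 2!) = 420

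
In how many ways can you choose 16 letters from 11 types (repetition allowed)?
C(16+11-1, 11-1) = C(26, 10) = 5311735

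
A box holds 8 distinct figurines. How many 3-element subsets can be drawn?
C(8,3) = 8!/(3!×5!) = 56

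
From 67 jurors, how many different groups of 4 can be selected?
C(67,4) = 67!/(4!×63!) = 766480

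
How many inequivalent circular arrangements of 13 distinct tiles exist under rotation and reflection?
(13-1)!/2 = 479001600/2 = 239500800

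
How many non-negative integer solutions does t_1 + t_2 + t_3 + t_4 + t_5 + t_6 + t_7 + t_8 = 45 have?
C(45+8-1, 8-1) = C(52, 7) = 133784560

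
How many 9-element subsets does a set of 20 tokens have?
C(20,9) = 20!/(9!×11!) = 167960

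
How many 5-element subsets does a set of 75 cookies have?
C(75,5) = 75!/(5!×70!) = 17259390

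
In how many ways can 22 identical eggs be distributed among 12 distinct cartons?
C(22+12-1, 12-1) = C(33, 11) = 193536720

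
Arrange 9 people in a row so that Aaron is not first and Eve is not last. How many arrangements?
By inclusion-exclusion: 9! - 2×(9-1)! + (9-2)! = 362880 - 80640 + 5040 = 287280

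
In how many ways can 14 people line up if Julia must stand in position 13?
Fix one position: (14-1)! = 6227020800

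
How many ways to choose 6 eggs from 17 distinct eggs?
C(17,6) = 17!/(6!×11!) = 12376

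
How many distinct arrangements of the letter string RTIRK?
5! / (1! × 2! × 1! × 1!) = 60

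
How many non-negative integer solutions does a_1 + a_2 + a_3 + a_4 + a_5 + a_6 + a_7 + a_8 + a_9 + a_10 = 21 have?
C(21+10-1, 10-1) = C(30, 9) = 14307150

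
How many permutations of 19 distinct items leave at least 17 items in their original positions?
Exactly j fixed points: C(19,j)·!(19-j); sum over j ≥ 17 (derangement numbers via !m = (m-1)·(!(m-1) + !(m-2)): !0..!2 = 1, 0, 1). Σ_{j=17}^{19} C(19,j)·!(19-j) = C(19,17)·!2 + C(19,18)·!1 + C(19,19)·!0 = 171·1 + 19·0 + 1·1 = 172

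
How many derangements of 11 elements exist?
!11 = Σ_{j=0}^{11} (-1)^j·11!/j! = 39916800 - 39916800 + 19958400 - 6652800 + 1663200 - 332640 + 55440 - 7920 + 990 - 110 + 11 - 1 = 14684570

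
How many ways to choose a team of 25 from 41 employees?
C(41,25) = 41!/(25!×16!) = 103077446706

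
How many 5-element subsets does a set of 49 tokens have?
C(49,5) = 49!/(5!×44!) = 1906884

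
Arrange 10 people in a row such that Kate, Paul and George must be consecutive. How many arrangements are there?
Treat the 3 as one block: (10-3+1)! × 3! = 40320 × 6 = 241920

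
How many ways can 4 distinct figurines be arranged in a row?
4! = 24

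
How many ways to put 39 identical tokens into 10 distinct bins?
C(39+10-1, 10-1) = C(48, 9) = 1677106640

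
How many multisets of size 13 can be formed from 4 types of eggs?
C(13+4-1, 4-1) = C(16, 3) = 560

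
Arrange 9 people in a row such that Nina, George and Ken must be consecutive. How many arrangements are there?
Treat the 3 as one block: (9-3+1)! × 3! = 5040 × 6 = 30240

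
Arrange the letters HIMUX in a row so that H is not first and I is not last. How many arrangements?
By inclusion-exclusion: 5! - 2×(5-1)! + (5-2)! = 120 - 48 + 6 = 78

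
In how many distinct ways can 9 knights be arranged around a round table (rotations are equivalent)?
Circular: fix one position, arrange the rest. (9-1)! = 40320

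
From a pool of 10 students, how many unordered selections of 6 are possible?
C(10,6) = 10!/(6!×4!) = 210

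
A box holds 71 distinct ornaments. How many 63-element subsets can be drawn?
C(71,63) = 71!/(63!×8!) = 10639125640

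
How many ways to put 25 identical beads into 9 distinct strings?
C(25+9-1, 9-1) = C(33, 8) = 13884156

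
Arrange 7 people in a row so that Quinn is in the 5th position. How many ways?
Fix one position: (7-1)! = 720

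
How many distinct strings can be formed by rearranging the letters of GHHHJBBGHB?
10! / (4! × 1! × 2! × 3!) = 12600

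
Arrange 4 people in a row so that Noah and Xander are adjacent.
Treat as block: (4-1)! × 2! = 6 × 2 = 12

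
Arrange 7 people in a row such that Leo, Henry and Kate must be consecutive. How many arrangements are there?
Treat the 3 as one block: (7-3+1)! × 3! = 120 × 6 = 720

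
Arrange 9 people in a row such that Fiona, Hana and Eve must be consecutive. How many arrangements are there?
Treat the 3 as one block: (9-3+1)! × 3! = 5040 × 6 = 30240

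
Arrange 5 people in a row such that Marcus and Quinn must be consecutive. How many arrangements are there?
Treat the 2 as one block: (5-2+1)! × 2! = 24 × 2 = 48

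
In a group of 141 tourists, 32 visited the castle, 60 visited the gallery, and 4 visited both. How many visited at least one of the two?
|A∪B| = |A| + |B| - |A∩B| = 32 + 60 - 4 = 88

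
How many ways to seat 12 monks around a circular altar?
Circular: fix one position, arrange the rest. (12-1)! = 39916800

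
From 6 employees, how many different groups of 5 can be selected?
C(6,5) = 6!/(5!×1!) = 6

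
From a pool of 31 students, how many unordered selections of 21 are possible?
C(31,21) = 31!/(21!×10!) = 44352165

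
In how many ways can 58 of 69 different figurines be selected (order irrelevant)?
C(69,58) = 69!/(58!×11!) = 1823810410032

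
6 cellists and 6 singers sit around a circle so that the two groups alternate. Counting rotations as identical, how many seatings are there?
Fix one of the cellists: (6-1)! ways for the remaining cellists, × 6! ways for the singers = 120 × 720 = 86400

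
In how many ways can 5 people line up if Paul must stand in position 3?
Fix one position: (5-1)! = 24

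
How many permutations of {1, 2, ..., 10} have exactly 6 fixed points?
Choose the 6 fixed points C(10,6) = 210, derange the rest: !4 = Σ_{j=0}^{4} (-1)^j·4!/j! = 24 - 24 + 12 - 4 + 1 = 9. Product = 210 × 9 = 1890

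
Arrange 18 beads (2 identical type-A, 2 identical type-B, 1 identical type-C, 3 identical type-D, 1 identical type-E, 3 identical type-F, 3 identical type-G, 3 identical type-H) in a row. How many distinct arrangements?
18! / (2! × 2! × 1! × 3! × 1! × 3! × 3! × 3!) = 1235025792000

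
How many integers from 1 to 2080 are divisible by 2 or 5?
⌊2080/2⌋ + ⌊2080/5⌋ - ⌊2080/10⌋ = 1040 + 416 - 208 = 1248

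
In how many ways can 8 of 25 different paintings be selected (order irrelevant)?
C(25,8) = 25!/(8!×17!) = 1081575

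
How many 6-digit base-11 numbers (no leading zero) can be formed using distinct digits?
First digit: 10 choices (nonzero). Then descending: 10 × 10 × 9 × 8 × 7 × 6 = 302400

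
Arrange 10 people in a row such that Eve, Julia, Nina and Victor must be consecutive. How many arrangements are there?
Treat the 4 as one block: (10-4+1)! × 4! = 5040 × 24 = 120960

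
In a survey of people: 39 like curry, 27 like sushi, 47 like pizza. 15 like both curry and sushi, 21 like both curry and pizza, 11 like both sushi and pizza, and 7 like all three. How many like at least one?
|A∪B∪C| = 39+27+47-15-21-11+7 = 73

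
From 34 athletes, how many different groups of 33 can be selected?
C(34,33) = 34!/(33!×1!) = 34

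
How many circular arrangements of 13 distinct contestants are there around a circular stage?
Circular: fix one position, arrange the rest. (13-1)! = 479001600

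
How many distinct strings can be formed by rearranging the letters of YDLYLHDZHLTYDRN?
15! / (2! × 1! × 1! × 1! × 1! × 3! × 3! × 3!) = 3027024000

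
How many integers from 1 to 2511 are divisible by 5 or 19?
⌊2511/5⌋ + ⌊2511/19⌋ - ⌊2511/95⌋ = 502 + 132 - 26 = 608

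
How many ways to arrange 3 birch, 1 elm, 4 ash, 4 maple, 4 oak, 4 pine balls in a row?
20! / (3! × 1! × 4! × 4! × 4! × 4!) = 1222160940000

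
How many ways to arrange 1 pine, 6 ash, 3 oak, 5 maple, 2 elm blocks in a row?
17! / (1! × 6! × 3! × 5! × 2!) = 343062720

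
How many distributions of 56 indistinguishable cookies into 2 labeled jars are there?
C(56+2-1, 2-1) = C(57, 1) = 57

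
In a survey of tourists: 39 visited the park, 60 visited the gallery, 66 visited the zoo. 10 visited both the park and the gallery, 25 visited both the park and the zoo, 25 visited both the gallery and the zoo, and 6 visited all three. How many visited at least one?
|A∪B∪C| = 39+60+66-10-25-25+6 = 111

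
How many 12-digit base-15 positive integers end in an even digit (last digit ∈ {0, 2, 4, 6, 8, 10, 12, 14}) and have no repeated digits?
Last∈{0,2,4,6,8,10,12,14}. Last=0: 14529715200. Last nonzero: 7×13×P(13,10) = 94443148800. Total = 108972864000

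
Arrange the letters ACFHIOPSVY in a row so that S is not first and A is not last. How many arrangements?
By inclusion-exclusion: 10! - 2×(10-1)! + (10-2)! = 3628800 - 725760 + 40320 = 2943360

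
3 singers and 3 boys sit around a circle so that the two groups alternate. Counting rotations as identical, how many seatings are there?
Fix one of the singers: (3-1)! ways for the remaining singers, × 3! ways for the boys = 2 × 6 = 12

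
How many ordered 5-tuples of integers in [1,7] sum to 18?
Coefficient of x^18 in (x + x² + ... + x^7)^5. By inclusion-exclusion on dice exceeding 7: Σ_j (-1)^j C(5,j)·C(18-1-7j, 4) = C(5,0)·C(17,4) - C(5,1)·C(10,4) = 1·2380 - 5·210 = 1330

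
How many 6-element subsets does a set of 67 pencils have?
C(67,6) = 67!/(6!×61!) = 99795696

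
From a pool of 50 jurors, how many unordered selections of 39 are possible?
C(50,39) = 50!/(39!×11!) = 37353738800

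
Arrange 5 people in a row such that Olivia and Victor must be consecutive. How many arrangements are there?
Treat the 2 as one block: (5-2+1)! × 2! = 24 × 2 = 48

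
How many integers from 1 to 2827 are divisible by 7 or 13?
⌊2827/7⌋ + ⌊2827/13⌋ - ⌊2827/91⌋ = 403 + 217 - 31 = 589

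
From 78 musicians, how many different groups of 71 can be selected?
C(78,71) = 78!/(71!×7!) = 2641902120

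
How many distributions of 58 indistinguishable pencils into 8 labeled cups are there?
C(58+8-1, 8-1) = C(65, 7) = 696190560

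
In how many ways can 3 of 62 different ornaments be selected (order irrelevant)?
C(62,3) = 62!/(3!×59!) = 37820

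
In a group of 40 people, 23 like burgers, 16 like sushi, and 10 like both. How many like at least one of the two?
|A∪B| = |A| + |B| - |A∩B| = 23 + 16 - 10 = 29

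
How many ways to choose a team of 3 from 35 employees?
C(35,3) = 35!/(3!×32!) = 6545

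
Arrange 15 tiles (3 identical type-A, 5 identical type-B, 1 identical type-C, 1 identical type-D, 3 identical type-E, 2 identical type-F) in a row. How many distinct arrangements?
15! / (3! × 5! × 1! × 1! × 3! × 2!) = 151351200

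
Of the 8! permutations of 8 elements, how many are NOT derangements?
Complement of the derangements. !8 = Σ_{j=0}^{8} (-1)^j·8!/j! = 40320 - 40320 + 20160 - 6720 + 1680 - 336 + 56 - 8 + 1 = 14833. 8! - !8 = 40320 - 14833 = 25487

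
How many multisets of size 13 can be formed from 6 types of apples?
C(13+6-1, 6-1) = C(18, 5) = 8568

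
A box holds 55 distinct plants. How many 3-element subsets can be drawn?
C(55,3) = 55!/(3!×52!) = 26235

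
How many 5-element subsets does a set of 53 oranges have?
C(53,5) = 53!/(5!×48!) = 2869685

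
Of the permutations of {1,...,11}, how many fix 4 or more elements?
Exactly j fixed points: C(11,j)·!(11-j); sum over j ≥ 4 (derangement numbers via !m = (m-1)·(!(m-1) + !(m-2)): !0..!7 = 1, 0, 1, 2, 9, 44, 265, 1854). Σ_{j=4}^{11} C(11,j)·!(11-j) = C(11,4)·!7 + C(11,5)·!6 + C(11,6)·!5 + C(11,7)·!4 + C(11,8)·!3 + C(11,9)·!2 + C(11,10)·!1 + C(11,11)·!0 = 330·1854 + 462·265 + 462·44 + 330·9 + 165·2 + 55·1 + 11·0 + 1·1 = 757934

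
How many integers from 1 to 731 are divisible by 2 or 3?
⌊731/2⌋ + ⌊731/3⌋ - ⌊731/6⌋ = 365 + 243 - 121 = 487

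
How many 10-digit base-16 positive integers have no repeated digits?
First digit: 15 choices (nonzero). Then descending: 15 × 15 × 14 × 13 × 12 × 11 × 10 × 9 × 8 × 7 = 27243216000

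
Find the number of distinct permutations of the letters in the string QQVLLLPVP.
9! / (2! × 2! × 2! × 3!) = 7560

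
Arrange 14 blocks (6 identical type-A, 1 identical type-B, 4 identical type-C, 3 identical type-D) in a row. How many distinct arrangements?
14! / (6! × 1! × 4! × 3!) = 840840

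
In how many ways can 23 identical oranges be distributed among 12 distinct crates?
C(23+12-1, 12-1) = C(34, 11) = 286097760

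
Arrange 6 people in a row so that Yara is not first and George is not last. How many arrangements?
By inclusion-exclusion: 6! - 2×(6-1)! + (6-2)! = 720 - 240 + 24 = 504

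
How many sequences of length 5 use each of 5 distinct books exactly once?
5! = 120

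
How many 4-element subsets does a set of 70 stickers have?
C(70,4) = 70!/(4!×66!) = 916895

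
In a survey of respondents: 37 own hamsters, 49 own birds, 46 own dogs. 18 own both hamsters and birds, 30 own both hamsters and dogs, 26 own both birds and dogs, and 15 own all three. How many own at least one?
|A∪B∪C| = 37+49+46-18-30-26+15 = 73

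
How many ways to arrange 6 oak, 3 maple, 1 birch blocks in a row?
10! / (6! × 3! × 1!) = 840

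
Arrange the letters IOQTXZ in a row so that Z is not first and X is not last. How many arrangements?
By inclusion-exclusion: 6! - 2×(6-1)! + (6-2)! = 720 - 240 + 24 = 504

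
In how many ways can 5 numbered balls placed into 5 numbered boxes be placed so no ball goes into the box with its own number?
!5 = Σ_{j=0}^{5} (-1)^j·5!/j! = 120 - 120 + 60 - 20 + 5 - 1 = 44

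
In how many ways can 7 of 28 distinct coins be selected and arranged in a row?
P(28,7) = 28!/(28-7)! = 5967561600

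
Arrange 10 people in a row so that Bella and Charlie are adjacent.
Treat as block: (10-1)! × 2! = 362880 × 2 = 725760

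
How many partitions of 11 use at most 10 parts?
By conjugation, equals partitions of 11 into parts ≤ 10. Let r_j(i) = number of partitions of i into parts ≤ j, for i = 0..11. r_1(i) = 1 for all i; r_j(i) = r_{j-1}(i) + r_j(i-j). Rows j = 2..10: ≤2: 1 1 2 2 3 3 4 4 5 5 6 6; ≤3: 1 1 2 3 4 5 7 8 10 12 14 16; ≤4: 1 1 2 3 5 6 9 11 15 18 23 27; ≤5: 1 1 2 3 5 7 10 13 18 23 30 37; ≤6: 1 1 2 3 5 7 11 14 20 26 35 44; ≤7: 1 1 2 3 5 7 11 15 21 28 38 49; ≤8: 1 1 2 3 5 7 11 15 22 29 40 52; ≤9: 1 1 2 3 5 7 11 15 22 30 41 54; ≤10: 1 1 2 3 5 7 11 15 22 30 42 55. r_10(11) = 55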